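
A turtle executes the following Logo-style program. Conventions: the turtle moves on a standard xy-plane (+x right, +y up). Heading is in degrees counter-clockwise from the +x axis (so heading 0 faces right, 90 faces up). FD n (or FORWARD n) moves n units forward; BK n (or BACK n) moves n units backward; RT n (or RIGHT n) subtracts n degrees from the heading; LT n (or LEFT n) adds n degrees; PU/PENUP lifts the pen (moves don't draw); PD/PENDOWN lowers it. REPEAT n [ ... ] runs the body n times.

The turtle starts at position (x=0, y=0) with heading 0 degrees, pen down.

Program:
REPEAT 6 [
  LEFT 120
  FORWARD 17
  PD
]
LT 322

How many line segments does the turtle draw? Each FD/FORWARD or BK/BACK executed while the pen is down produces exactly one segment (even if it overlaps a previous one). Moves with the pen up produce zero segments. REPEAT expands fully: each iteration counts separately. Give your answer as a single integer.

Executing turtle program step by step:
Start: pos=(0,0), heading=0, pen down
REPEAT 6 [
  -- iteration 1/6 --
  LT 120: heading 0 -> 120
  FD 17: (0,0) -> (-8.5,14.722) [heading=120, draw]
  PD: pen down
  -- iteration 2/6 --
  LT 120: heading 120 -> 240
  FD 17: (-8.5,14.722) -> (-17,0) [heading=240, draw]
  PD: pen down
  -- iteration 3/6 --
  LT 120: heading 240 -> 0
  FD 17: (-17,0) -> (0,0) [heading=0, draw]
  PD: pen down
  -- iteration 4/6 --
  LT 120: heading 0 -> 120
  FD 17: (0,0) -> (-8.5,14.722) [heading=120, draw]
  PD: pen down
  -- iteration 5/6 --
  LT 120: heading 120 -> 240
  FD 17: (-8.5,14.722) -> (-17,0) [heading=240, draw]
  PD: pen down
  -- iteration 6/6 --
  LT 120: heading 240 -> 0
  FD 17: (-17,0) -> (0,0) [heading=0, draw]
  PD: pen down
]
LT 322: heading 0 -> 322
Final: pos=(0,0), heading=322, 6 segment(s) drawn
Segments drawn: 6

Answer: 6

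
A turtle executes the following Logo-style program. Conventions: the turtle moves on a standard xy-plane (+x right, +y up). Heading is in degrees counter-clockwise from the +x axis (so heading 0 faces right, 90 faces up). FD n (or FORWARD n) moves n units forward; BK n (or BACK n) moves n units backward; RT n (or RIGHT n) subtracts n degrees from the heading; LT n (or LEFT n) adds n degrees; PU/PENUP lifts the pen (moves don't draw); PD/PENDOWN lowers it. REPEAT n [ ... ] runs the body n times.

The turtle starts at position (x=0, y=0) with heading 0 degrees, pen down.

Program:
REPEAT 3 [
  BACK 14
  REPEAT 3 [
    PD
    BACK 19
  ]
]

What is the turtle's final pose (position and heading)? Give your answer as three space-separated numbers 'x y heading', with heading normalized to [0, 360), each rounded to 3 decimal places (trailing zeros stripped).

Executing turtle program step by step:
Start: pos=(0,0), heading=0, pen down
REPEAT 3 [
  -- iteration 1/3 --
  BK 14: (0,0) -> (-14,0) [heading=0, draw]
  REPEAT 3 [
    -- iteration 1/3 --
    PD: pen down
    BK 19: (-14,0) -> (-33,0) [heading=0, draw]
    -- iteration 2/3 --
    PD: pen down
    BK 19: (-33,0) -> (-52,0) [heading=0, draw]
    -- iteration 3/3 --
    PD: pen down
    BK 19: (-52,0) -> (-71,0) [heading=0, draw]
  ]
  -- iteration 2/3 --
  BK 14: (-71,0) -> (-85,0) [heading=0, draw]
  REPEAT 3 [
    -- iteration 1/3 --
    PD: pen down
    BK 19: (-85,0) -> (-104,0) [heading=0, draw]
    -- iteration 2/3 --
    PD: pen down
    BK 19: (-104,0) -> (-123,0) [heading=0, draw]
    -- iteration 3/3 --
    PD: pen down
    BK 19: (-123,0) -> (-142,0) [heading=0, draw]
  ]
  -- iteration 3/3 --
  BK 14: (-142,0) -> (-156,0) [heading=0, draw]
  REPEAT 3 [
    -- iteration 1/3 --
    PD: pen down
    BK 19: (-156,0) -> (-175,0) [heading=0, draw]
    -- iteration 2/3 --
    PD: pen down
    BK 19: (-175,0) -> (-194,0) [heading=0, draw]
    -- iteration 3/3 --
    PD: pen down
    BK 19: (-194,0) -> (-213,0) [heading=0, draw]
  ]
]
Final: pos=(-213,0), heading=0, 12 segment(s) drawn

Answer: -213 0 0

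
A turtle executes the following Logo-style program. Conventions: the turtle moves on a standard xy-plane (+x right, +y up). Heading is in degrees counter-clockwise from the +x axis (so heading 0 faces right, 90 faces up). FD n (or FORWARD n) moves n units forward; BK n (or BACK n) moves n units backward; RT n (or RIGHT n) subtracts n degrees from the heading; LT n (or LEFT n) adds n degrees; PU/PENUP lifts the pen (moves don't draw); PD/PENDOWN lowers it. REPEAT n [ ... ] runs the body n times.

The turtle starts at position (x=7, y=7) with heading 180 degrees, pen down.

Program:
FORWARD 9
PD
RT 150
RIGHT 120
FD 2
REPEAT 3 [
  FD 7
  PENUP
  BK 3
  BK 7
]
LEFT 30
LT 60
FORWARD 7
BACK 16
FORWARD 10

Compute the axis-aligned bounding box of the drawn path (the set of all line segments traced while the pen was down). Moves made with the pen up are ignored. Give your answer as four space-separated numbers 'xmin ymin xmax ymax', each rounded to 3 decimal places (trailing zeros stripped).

Executing turtle program step by step:
Start: pos=(7,7), heading=180, pen down
FD 9: (7,7) -> (-2,7) [heading=180, draw]
PD: pen down
RT 150: heading 180 -> 30
RT 120: heading 30 -> 270
FD 2: (-2,7) -> (-2,5) [heading=270, draw]
REPEAT 3 [
  -- iteration 1/3 --
  FD 7: (-2,5) -> (-2,-2) [heading=270, draw]
  PU: pen up
  BK 3: (-2,-2) -> (-2,1) [heading=270, move]
  BK 7: (-2,1) -> (-2,8) [heading=270, move]
  -- iteration 2/3 --
  FD 7: (-2,8) -> (-2,1) [heading=270, move]
  PU: pen up
  BK 3: (-2,1) -> (-2,4) [heading=270, move]
  BK 7: (-2,4) -> (-2,11) [heading=270, move]
  -- iteration 3/3 --
  FD 7: (-2,11) -> (-2,4) [heading=270, move]
  PU: pen up
  BK 3: (-2,4) -> (-2,7) [heading=270, move]
  BK 7: (-2,7) -> (-2,14) [heading=270, move]
]
LT 30: heading 270 -> 300
LT 60: heading 300 -> 0
FD 7: (-2,14) -> (5,14) [heading=0, move]
BK 16: (5,14) -> (-11,14) [heading=0, move]
FD 10: (-11,14) -> (-1,14) [heading=0, move]
Final: pos=(-1,14), heading=0, 3 segment(s) drawn

Segment endpoints: x in {-2, -2, -2, 7}, y in {-2, 5, 7, 7}
xmin=-2, ymin=-2, xmax=7, ymax=7

Answer: -2 -2 7 7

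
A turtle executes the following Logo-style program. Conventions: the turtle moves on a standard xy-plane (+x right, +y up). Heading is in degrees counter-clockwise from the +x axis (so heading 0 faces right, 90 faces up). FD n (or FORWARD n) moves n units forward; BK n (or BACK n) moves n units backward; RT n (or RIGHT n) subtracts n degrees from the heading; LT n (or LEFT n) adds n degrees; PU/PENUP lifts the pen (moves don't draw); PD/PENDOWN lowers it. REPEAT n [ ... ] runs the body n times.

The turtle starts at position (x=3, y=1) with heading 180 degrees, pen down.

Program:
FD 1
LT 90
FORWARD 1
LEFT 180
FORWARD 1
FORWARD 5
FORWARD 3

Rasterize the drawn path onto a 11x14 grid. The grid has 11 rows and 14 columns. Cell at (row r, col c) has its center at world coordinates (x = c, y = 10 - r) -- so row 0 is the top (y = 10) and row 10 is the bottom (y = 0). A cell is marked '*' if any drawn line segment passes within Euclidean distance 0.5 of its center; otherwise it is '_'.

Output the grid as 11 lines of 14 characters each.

Segment 0: (3,1) -> (2,1)
Segment 1: (2,1) -> (2,0)
Segment 2: (2,0) -> (2,1)
Segment 3: (2,1) -> (2,6)
Segment 4: (2,6) -> (2,9)

Answer: ______________
__*___________
__*___________
__*___________
__*___________
__*___________
__*___________
__*___________
__*___________
__**__________
__*___________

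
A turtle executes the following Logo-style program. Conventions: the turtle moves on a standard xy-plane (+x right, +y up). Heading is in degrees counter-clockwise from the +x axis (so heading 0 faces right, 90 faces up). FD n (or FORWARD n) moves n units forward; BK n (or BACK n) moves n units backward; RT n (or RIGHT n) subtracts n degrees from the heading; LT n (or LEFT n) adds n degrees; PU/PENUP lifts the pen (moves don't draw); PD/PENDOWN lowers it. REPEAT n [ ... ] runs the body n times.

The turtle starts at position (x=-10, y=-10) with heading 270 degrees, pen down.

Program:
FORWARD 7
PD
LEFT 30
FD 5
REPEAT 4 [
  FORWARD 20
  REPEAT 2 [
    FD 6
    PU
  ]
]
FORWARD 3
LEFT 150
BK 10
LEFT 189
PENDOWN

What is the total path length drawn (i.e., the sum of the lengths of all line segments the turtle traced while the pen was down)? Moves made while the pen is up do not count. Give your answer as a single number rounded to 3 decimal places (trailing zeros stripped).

Executing turtle program step by step:
Start: pos=(-10,-10), heading=270, pen down
FD 7: (-10,-10) -> (-10,-17) [heading=270, draw]
PD: pen down
LT 30: heading 270 -> 300
FD 5: (-10,-17) -> (-7.5,-21.33) [heading=300, draw]
REPEAT 4 [
  -- iteration 1/4 --
  FD 20: (-7.5,-21.33) -> (2.5,-38.651) [heading=300, draw]
  REPEAT 2 [
    -- iteration 1/2 --
    FD 6: (2.5,-38.651) -> (5.5,-43.847) [heading=300, draw]
    PU: pen up
    -- iteration 2/2 --
    FD 6: (5.5,-43.847) -> (8.5,-49.043) [heading=300, move]
    PU: pen up
  ]
  -- iteration 2/4 --
  FD 20: (8.5,-49.043) -> (18.5,-66.363) [heading=300, move]
  REPEAT 2 [
    -- iteration 1/2 --
    FD 6: (18.5,-66.363) -> (21.5,-71.56) [heading=300, move]
    PU: pen up
    -- iteration 2/2 --
    FD 6: (21.5,-71.56) -> (24.5,-76.756) [heading=300, move]
    PU: pen up
  ]
  -- iteration 3/4 --
  FD 20: (24.5,-76.756) -> (34.5,-94.076) [heading=300, move]
  REPEAT 2 [
    -- iteration 1/2 --
    FD 6: (34.5,-94.076) -> (37.5,-99.272) [heading=300, move]
    PU: pen up
    -- iteration 2/2 --
    FD 6: (37.5,-99.272) -> (40.5,-104.469) [heading=300, move]
    PU: pen up
  ]
  -- iteration 4/4 --
  FD 20: (40.5,-104.469) -> (50.5,-121.789) [heading=300, move]
  REPEAT 2 [
    -- iteration 1/2 --
    FD 6: (50.5,-121.789) -> (53.5,-126.985) [heading=300, move]
    PU: pen up
    -- iteration 2/2 --
    FD 6: (53.5,-126.985) -> (56.5,-132.181) [heading=300, move]
    PU: pen up
  ]
]
FD 3: (56.5,-132.181) -> (58,-134.779) [heading=300, move]
LT 150: heading 300 -> 90
BK 10: (58,-134.779) -> (58,-144.779) [heading=90, move]
LT 189: heading 90 -> 279
PD: pen down
Final: pos=(58,-144.779), heading=279, 4 segment(s) drawn

Segment lengths:
  seg 1: (-10,-10) -> (-10,-17), length = 7
  seg 2: (-10,-17) -> (-7.5,-21.33), length = 5
  seg 3: (-7.5,-21.33) -> (2.5,-38.651), length = 20
  seg 4: (2.5,-38.651) -> (5.5,-43.847), length = 6
Total = 38

Answer: 38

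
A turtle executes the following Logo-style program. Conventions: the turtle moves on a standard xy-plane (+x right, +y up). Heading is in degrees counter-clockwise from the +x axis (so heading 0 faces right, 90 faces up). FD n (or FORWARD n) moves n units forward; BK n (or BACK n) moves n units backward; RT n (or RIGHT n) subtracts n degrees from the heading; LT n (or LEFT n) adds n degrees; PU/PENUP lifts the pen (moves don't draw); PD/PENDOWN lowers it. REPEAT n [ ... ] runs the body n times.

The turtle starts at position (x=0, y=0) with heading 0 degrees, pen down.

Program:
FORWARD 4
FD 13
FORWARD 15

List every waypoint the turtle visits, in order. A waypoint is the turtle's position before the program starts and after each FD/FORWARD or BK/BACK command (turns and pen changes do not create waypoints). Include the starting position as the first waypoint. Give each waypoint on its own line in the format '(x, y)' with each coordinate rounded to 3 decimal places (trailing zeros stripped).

Answer: (0, 0)
(4, 0)
(17, 0)
(32, 0)

Derivation:
Executing turtle program step by step:
Start: pos=(0,0), heading=0, pen down
FD 4: (0,0) -> (4,0) [heading=0, draw]
FD 13: (4,0) -> (17,0) [heading=0, draw]
FD 15: (17,0) -> (32,0) [heading=0, draw]
Final: pos=(32,0), heading=0, 3 segment(s) drawn
Waypoints (4 total):
(0, 0)
(4, 0)
(17, 0)
(32, 0)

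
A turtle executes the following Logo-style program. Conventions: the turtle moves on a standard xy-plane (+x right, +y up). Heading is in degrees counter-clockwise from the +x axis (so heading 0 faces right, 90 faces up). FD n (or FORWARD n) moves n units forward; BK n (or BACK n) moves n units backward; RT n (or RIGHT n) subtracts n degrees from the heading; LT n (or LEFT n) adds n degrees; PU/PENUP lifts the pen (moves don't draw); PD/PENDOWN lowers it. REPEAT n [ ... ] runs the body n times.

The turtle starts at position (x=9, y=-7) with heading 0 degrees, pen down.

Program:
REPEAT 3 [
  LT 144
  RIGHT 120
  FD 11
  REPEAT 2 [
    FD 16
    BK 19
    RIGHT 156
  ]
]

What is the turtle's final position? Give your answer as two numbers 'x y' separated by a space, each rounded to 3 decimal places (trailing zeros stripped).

Executing turtle program step by step:
Start: pos=(9,-7), heading=0, pen down
REPEAT 3 [
  -- iteration 1/3 --
  LT 144: heading 0 -> 144
  RT 120: heading 144 -> 24
  FD 11: (9,-7) -> (19.049,-2.526) [heading=24, draw]
  REPEAT 2 [
    -- iteration 1/2 --
    FD 16: (19.049,-2.526) -> (33.666,3.982) [heading=24, draw]
    BK 19: (33.666,3.982) -> (16.308,-3.746) [heading=24, draw]
    RT 156: heading 24 -> 228
    -- iteration 2/2 --
    FD 16: (16.308,-3.746) -> (5.602,-15.636) [heading=228, draw]
    BK 19: (5.602,-15.636) -> (18.316,-1.517) [heading=228, draw]
    RT 156: heading 228 -> 72
  ]
  -- iteration 2/3 --
  LT 144: heading 72 -> 216
  RT 120: heading 216 -> 96
  FD 11: (18.316,-1.517) -> (17.166,9.423) [heading=96, draw]
  REPEAT 2 [
    -- iteration 1/2 --
    FD 16: (17.166,9.423) -> (15.493,25.335) [heading=96, draw]
    BK 19: (15.493,25.335) -> (17.48,6.44) [heading=96, draw]
    RT 156: heading 96 -> 300
    -- iteration 2/2 --
    FD 16: (17.48,6.44) -> (25.48,-7.417) [heading=300, draw]
    BK 19: (25.48,-7.417) -> (15.98,9.038) [heading=300, draw]
    RT 156: heading 300 -> 144
  ]
  -- iteration 3/3 --
  LT 144: heading 144 -> 288
  RT 120: heading 288 -> 168
  FD 11: (15.98,9.038) -> (5.22,11.325) [heading=168, draw]
  REPEAT 2 [
    -- iteration 1/2 --
    FD 16: (5.22,11.325) -> (-10.43,14.651) [heading=168, draw]
    BK 19: (-10.43,14.651) -> (8.154,10.701) [heading=168, draw]
    RT 156: heading 168 -> 12
    -- iteration 2/2 --
    FD 16: (8.154,10.701) -> (23.805,14.027) [heading=12, draw]
    BK 19: (23.805,14.027) -> (5.22,10.077) [heading=12, draw]
    RT 156: heading 12 -> 216
  ]
]
Final: pos=(5.22,10.077), heading=216, 15 segment(s) drawn

Answer: 5.22 10.077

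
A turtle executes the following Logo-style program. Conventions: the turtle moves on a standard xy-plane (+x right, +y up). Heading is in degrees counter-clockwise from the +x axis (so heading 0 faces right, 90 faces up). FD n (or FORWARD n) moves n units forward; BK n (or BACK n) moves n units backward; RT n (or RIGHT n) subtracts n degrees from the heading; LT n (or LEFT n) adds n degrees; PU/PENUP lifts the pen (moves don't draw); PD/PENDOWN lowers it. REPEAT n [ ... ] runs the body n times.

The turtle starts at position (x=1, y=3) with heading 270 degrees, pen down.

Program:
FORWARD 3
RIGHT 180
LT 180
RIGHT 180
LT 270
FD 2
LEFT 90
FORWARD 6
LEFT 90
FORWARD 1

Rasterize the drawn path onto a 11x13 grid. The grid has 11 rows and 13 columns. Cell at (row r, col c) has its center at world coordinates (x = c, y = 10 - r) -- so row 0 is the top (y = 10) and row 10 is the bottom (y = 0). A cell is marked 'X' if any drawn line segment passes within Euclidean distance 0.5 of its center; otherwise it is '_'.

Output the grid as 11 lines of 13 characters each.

Answer: _____________
_____________
_____________
_____________
__XX_________
___X_________
___X_________
_X_X_________
_X_X_________
_X_X_________
_XXX_________

Derivation:
Segment 0: (1,3) -> (1,0)
Segment 1: (1,0) -> (3,-0)
Segment 2: (3,-0) -> (3,6)
Segment 3: (3,6) -> (2,6)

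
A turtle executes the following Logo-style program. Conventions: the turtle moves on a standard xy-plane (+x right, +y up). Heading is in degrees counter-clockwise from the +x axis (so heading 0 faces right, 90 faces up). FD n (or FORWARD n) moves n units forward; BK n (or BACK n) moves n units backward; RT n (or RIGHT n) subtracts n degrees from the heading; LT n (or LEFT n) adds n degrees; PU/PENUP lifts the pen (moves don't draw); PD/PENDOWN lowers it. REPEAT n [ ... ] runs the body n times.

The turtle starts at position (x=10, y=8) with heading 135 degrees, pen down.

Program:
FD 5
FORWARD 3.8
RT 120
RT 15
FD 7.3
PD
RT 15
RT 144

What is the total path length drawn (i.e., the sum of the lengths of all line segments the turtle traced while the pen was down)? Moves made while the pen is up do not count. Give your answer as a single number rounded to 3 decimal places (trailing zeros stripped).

Executing turtle program step by step:
Start: pos=(10,8), heading=135, pen down
FD 5: (10,8) -> (6.464,11.536) [heading=135, draw]
FD 3.8: (6.464,11.536) -> (3.777,14.223) [heading=135, draw]
RT 120: heading 135 -> 15
RT 15: heading 15 -> 0
FD 7.3: (3.777,14.223) -> (11.077,14.223) [heading=0, draw]
PD: pen down
RT 15: heading 0 -> 345
RT 144: heading 345 -> 201
Final: pos=(11.077,14.223), heading=201, 3 segment(s) drawn

Segment lengths:
  seg 1: (10,8) -> (6.464,11.536), length = 5
  seg 2: (6.464,11.536) -> (3.777,14.223), length = 3.8
  seg 3: (3.777,14.223) -> (11.077,14.223), length = 7.3
Total = 16.1

Answer: 16.1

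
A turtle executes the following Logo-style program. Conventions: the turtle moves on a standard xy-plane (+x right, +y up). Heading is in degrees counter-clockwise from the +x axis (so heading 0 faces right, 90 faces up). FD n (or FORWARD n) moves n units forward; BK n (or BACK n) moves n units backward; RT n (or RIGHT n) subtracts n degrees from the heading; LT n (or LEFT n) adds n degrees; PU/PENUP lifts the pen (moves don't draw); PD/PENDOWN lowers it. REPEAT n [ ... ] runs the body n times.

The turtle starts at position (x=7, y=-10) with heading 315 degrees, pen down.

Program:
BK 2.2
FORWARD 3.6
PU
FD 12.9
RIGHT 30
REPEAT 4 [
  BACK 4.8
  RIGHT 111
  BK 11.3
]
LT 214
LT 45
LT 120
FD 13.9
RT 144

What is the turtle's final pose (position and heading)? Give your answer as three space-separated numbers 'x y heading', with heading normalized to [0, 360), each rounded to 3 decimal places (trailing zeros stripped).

Executing turtle program step by step:
Start: pos=(7,-10), heading=315, pen down
BK 2.2: (7,-10) -> (5.444,-8.444) [heading=315, draw]
FD 3.6: (5.444,-8.444) -> (7.99,-10.99) [heading=315, draw]
PU: pen up
FD 12.9: (7.99,-10.99) -> (17.112,-20.112) [heading=315, move]
RT 30: heading 315 -> 285
REPEAT 4 [
  -- iteration 1/4 --
  BK 4.8: (17.112,-20.112) -> (15.869,-15.475) [heading=285, move]
  RT 111: heading 285 -> 174
  BK 11.3: (15.869,-15.475) -> (27.107,-16.656) [heading=174, move]
  -- iteration 2/4 --
  BK 4.8: (27.107,-16.656) -> (31.881,-17.158) [heading=174, move]
  RT 111: heading 174 -> 63
  BK 11.3: (31.881,-17.158) -> (26.751,-27.226) [heading=63, move]
  -- iteration 3/4 --
  BK 4.8: (26.751,-27.226) -> (24.572,-31.503) [heading=63, move]
  RT 111: heading 63 -> 312
  BK 11.3: (24.572,-31.503) -> (17.011,-23.106) [heading=312, move]
  -- iteration 4/4 --
  BK 4.8: (17.011,-23.106) -> (13.799,-19.539) [heading=312, move]
  RT 111: heading 312 -> 201
  BK 11.3: (13.799,-19.539) -> (24.348,-15.489) [heading=201, move]
]
LT 214: heading 201 -> 55
LT 45: heading 55 -> 100
LT 120: heading 100 -> 220
FD 13.9: (24.348,-15.489) -> (13.7,-24.424) [heading=220, move]
RT 144: heading 220 -> 76
Final: pos=(13.7,-24.424), heading=76, 2 segment(s) drawn

Answer: 13.7 -24.424 76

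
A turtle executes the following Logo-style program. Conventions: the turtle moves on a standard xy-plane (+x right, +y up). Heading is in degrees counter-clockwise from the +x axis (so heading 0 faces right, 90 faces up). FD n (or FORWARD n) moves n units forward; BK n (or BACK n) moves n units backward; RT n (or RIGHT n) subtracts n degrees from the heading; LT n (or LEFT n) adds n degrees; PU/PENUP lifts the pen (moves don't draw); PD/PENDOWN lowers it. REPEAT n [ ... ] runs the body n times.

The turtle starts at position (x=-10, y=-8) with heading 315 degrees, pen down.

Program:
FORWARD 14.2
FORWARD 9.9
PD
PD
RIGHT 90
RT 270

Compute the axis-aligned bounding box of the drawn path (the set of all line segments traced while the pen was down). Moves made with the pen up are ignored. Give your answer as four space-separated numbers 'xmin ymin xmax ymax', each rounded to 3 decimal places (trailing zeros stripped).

Answer: -10 -25.041 7.041 -8

Derivation:
Executing turtle program step by step:
Start: pos=(-10,-8), heading=315, pen down
FD 14.2: (-10,-8) -> (0.041,-18.041) [heading=315, draw]
FD 9.9: (0.041,-18.041) -> (7.041,-25.041) [heading=315, draw]
PD: pen down
PD: pen down
RT 90: heading 315 -> 225
RT 270: heading 225 -> 315
Final: pos=(7.041,-25.041), heading=315, 2 segment(s) drawn

Segment endpoints: x in {-10, 0.041, 7.041}, y in {-25.041, -18.041, -8}
xmin=-10, ymin=-25.041, xmax=7.041, ymax=-8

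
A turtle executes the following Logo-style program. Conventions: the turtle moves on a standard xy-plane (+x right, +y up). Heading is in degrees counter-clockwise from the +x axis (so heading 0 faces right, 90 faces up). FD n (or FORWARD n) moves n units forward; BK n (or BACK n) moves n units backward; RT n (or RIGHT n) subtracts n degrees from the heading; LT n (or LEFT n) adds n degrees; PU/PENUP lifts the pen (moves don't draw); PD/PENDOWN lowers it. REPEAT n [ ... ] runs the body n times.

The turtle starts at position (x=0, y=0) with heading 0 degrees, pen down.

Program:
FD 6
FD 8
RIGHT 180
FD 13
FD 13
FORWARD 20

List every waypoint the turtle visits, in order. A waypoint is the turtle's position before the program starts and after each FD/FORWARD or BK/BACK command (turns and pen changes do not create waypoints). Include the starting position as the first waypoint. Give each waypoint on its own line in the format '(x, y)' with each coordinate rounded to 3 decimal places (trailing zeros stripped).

Answer: (0, 0)
(6, 0)
(14, 0)
(1, 0)
(-12, 0)
(-32, 0)

Derivation:
Executing turtle program step by step:
Start: pos=(0,0), heading=0, pen down
FD 6: (0,0) -> (6,0) [heading=0, draw]
FD 8: (6,0) -> (14,0) [heading=0, draw]
RT 180: heading 0 -> 180
FD 13: (14,0) -> (1,0) [heading=180, draw]
FD 13: (1,0) -> (-12,0) [heading=180, draw]
FD 20: (-12,0) -> (-32,0) [heading=180, draw]
Final: pos=(-32,0), heading=180, 5 segment(s) drawn
Waypoints (6 total):
(0, 0)
(6, 0)
(14, 0)
(1, 0)
(-12, 0)
(-32, 0)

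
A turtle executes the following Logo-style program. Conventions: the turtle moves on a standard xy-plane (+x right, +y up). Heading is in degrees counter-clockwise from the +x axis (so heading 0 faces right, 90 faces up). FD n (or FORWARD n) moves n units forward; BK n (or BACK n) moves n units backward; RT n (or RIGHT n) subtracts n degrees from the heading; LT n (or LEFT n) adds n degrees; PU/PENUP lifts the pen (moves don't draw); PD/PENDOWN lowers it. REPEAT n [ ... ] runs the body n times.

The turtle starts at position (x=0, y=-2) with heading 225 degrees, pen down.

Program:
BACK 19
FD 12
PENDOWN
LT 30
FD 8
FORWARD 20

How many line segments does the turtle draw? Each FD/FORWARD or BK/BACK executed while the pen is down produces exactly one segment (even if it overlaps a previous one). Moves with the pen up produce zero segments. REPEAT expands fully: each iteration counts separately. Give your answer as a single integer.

Answer: 4

Derivation:
Executing turtle program step by step:
Start: pos=(0,-2), heading=225, pen down
BK 19: (0,-2) -> (13.435,11.435) [heading=225, draw]
FD 12: (13.435,11.435) -> (4.95,2.95) [heading=225, draw]
PD: pen down
LT 30: heading 225 -> 255
FD 8: (4.95,2.95) -> (2.879,-4.778) [heading=255, draw]
FD 20: (2.879,-4.778) -> (-2.297,-24.096) [heading=255, draw]
Final: pos=(-2.297,-24.096), heading=255, 4 segment(s) drawn
Segments drawn: 4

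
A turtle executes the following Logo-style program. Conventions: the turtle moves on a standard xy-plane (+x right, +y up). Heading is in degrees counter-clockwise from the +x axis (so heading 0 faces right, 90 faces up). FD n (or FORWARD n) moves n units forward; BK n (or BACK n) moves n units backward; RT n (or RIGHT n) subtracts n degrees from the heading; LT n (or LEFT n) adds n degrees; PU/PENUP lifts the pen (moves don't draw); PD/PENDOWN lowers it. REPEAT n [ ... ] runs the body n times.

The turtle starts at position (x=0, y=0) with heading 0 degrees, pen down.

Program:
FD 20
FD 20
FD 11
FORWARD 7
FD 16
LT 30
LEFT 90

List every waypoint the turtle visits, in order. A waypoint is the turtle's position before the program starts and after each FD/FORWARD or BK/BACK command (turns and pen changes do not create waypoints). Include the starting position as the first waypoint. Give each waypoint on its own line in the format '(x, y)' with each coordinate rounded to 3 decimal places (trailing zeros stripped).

Executing turtle program step by step:
Start: pos=(0,0), heading=0, pen down
FD 20: (0,0) -> (20,0) [heading=0, draw]
FD 20: (20,0) -> (40,0) [heading=0, draw]
FD 11: (40,0) -> (51,0) [heading=0, draw]
FD 7: (51,0) -> (58,0) [heading=0, draw]
FD 16: (58,0) -> (74,0) [heading=0, draw]
LT 30: heading 0 -> 30
LT 90: heading 30 -> 120
Final: pos=(74,0), heading=120, 5 segment(s) drawn
Waypoints (6 total):
(0, 0)
(20, 0)
(40, 0)
(51, 0)
(58, 0)
(74, 0)

Answer: (0, 0)
(20, 0)
(40, 0)
(51, 0)
(58, 0)
(74, 0)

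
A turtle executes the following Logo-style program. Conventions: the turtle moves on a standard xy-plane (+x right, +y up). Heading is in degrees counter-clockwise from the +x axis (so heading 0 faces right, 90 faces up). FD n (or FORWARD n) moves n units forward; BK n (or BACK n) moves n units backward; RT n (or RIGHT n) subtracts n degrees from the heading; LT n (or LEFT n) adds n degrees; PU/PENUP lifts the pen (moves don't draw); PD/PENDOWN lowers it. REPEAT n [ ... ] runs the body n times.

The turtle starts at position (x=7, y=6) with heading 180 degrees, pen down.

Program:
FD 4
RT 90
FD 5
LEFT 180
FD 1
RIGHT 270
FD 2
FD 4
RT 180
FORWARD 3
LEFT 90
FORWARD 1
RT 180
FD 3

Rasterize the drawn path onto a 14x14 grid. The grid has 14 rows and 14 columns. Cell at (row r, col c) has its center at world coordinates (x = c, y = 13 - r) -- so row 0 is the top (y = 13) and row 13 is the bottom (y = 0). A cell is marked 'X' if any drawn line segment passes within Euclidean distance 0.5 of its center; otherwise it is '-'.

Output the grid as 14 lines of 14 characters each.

Segment 0: (7,6) -> (3,6)
Segment 1: (3,6) -> (3,11)
Segment 2: (3,11) -> (3,10)
Segment 3: (3,10) -> (5,10)
Segment 4: (5,10) -> (9,10)
Segment 5: (9,10) -> (6,10)
Segment 6: (6,10) -> (6,9)
Segment 7: (6,9) -> (6,12)

Answer: --------------
------X-------
---X--X-------
---XXXXXXX----
---X--X-------
---X----------
---X----------
---XXXXX------
--------------
--------------
--------------
--------------
--------------
--------------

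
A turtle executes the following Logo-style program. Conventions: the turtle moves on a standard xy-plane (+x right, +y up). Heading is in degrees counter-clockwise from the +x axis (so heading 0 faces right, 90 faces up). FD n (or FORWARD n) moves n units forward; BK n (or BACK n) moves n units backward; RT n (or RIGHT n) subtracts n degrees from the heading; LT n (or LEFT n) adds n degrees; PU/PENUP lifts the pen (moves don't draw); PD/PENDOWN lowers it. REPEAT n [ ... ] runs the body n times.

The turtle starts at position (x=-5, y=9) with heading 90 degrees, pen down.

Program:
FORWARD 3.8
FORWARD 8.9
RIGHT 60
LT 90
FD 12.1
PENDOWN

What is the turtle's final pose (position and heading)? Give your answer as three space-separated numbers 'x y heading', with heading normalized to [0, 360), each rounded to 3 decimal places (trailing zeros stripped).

Executing turtle program step by step:
Start: pos=(-5,9), heading=90, pen down
FD 3.8: (-5,9) -> (-5,12.8) [heading=90, draw]
FD 8.9: (-5,12.8) -> (-5,21.7) [heading=90, draw]
RT 60: heading 90 -> 30
LT 90: heading 30 -> 120
FD 12.1: (-5,21.7) -> (-11.05,32.179) [heading=120, draw]
PD: pen down
Final: pos=(-11.05,32.179), heading=120, 3 segment(s) drawn

Answer: -11.05 32.179 120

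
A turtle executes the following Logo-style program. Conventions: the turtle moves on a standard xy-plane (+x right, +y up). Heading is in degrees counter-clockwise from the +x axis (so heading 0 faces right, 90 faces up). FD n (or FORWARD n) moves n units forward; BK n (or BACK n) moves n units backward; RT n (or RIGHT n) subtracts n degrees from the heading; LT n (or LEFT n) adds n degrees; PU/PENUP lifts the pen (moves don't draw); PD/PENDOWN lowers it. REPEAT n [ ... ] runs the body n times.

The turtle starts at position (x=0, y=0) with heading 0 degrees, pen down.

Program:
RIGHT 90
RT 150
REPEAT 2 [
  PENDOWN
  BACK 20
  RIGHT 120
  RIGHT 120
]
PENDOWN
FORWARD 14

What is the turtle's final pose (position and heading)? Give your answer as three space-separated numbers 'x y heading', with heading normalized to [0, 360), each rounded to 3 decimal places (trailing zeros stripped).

Answer: 34 0 0

Derivation:
Executing turtle program step by step:
Start: pos=(0,0), heading=0, pen down
RT 90: heading 0 -> 270
RT 150: heading 270 -> 120
REPEAT 2 [
  -- iteration 1/2 --
  PD: pen down
  BK 20: (0,0) -> (10,-17.321) [heading=120, draw]
  RT 120: heading 120 -> 0
  RT 120: heading 0 -> 240
  -- iteration 2/2 --
  PD: pen down
  BK 20: (10,-17.321) -> (20,0) [heading=240, draw]
  RT 120: heading 240 -> 120
  RT 120: heading 120 -> 0
]
PD: pen down
FD 14: (20,0) -> (34,0) [heading=0, draw]
Final: pos=(34,0), heading=0, 3 segment(s) drawn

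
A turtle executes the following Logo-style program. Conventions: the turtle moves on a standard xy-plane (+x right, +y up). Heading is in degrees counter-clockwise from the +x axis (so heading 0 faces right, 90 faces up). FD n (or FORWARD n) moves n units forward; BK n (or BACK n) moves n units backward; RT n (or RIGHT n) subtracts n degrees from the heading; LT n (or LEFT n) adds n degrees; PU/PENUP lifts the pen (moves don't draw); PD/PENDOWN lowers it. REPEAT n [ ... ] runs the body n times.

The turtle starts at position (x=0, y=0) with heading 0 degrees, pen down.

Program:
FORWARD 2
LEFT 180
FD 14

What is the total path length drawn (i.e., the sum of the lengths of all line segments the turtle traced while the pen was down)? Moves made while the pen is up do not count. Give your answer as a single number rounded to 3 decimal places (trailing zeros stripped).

Executing turtle program step by step:
Start: pos=(0,0), heading=0, pen down
FD 2: (0,0) -> (2,0) [heading=0, draw]
LT 180: heading 0 -> 180
FD 14: (2,0) -> (-12,0) [heading=180, draw]
Final: pos=(-12,0), heading=180, 2 segment(s) drawn

Segment lengths:
  seg 1: (0,0) -> (2,0), length = 2
  seg 2: (2,0) -> (-12,0), length = 14
Total = 16

Answer: 16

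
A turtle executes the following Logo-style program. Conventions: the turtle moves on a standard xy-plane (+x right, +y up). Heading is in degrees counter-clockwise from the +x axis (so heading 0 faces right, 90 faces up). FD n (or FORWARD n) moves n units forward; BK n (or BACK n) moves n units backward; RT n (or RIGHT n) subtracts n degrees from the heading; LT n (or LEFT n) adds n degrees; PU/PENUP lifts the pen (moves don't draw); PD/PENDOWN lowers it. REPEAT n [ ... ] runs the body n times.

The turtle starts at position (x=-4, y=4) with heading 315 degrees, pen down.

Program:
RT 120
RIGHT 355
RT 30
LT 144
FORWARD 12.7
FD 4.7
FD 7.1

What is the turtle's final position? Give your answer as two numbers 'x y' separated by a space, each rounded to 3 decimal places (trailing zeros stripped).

Answer: 13.019 -13.624

Derivation:
Executing turtle program step by step:
Start: pos=(-4,4), heading=315, pen down
RT 120: heading 315 -> 195
RT 355: heading 195 -> 200
RT 30: heading 200 -> 170
LT 144: heading 170 -> 314
FD 12.7: (-4,4) -> (4.822,-5.136) [heading=314, draw]
FD 4.7: (4.822,-5.136) -> (8.087,-8.517) [heading=314, draw]
FD 7.1: (8.087,-8.517) -> (13.019,-13.624) [heading=314, draw]
Final: pos=(13.019,-13.624), heading=314, 3 segment(s) drawn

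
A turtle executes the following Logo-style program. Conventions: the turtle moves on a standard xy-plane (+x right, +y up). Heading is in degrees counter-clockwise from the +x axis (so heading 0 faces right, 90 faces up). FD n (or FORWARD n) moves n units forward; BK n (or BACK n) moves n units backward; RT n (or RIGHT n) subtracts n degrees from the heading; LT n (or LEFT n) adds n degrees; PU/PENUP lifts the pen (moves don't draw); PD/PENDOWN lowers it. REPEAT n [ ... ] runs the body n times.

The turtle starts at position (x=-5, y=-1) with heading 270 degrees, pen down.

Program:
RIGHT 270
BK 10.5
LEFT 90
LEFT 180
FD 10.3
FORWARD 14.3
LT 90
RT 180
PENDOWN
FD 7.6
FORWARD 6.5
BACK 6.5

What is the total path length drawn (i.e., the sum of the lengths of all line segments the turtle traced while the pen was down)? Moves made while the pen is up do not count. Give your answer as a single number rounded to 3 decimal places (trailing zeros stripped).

Executing turtle program step by step:
Start: pos=(-5,-1), heading=270, pen down
RT 270: heading 270 -> 0
BK 10.5: (-5,-1) -> (-15.5,-1) [heading=0, draw]
LT 90: heading 0 -> 90
LT 180: heading 90 -> 270
FD 10.3: (-15.5,-1) -> (-15.5,-11.3) [heading=270, draw]
FD 14.3: (-15.5,-11.3) -> (-15.5,-25.6) [heading=270, draw]
LT 90: heading 270 -> 0
RT 180: heading 0 -> 180
PD: pen down
FD 7.6: (-15.5,-25.6) -> (-23.1,-25.6) [heading=180, draw]
FD 6.5: (-23.1,-25.6) -> (-29.6,-25.6) [heading=180, draw]
BK 6.5: (-29.6,-25.6) -> (-23.1,-25.6) [heading=180, draw]
Final: pos=(-23.1,-25.6), heading=180, 6 segment(s) drawn

Segment lengths:
  seg 1: (-5,-1) -> (-15.5,-1), length = 10.5
  seg 2: (-15.5,-1) -> (-15.5,-11.3), length = 10.3
  seg 3: (-15.5,-11.3) -> (-15.5,-25.6), length = 14.3
  seg 4: (-15.5,-25.6) -> (-23.1,-25.6), length = 7.6
  seg 5: (-23.1,-25.6) -> (-29.6,-25.6), length = 6.5
  seg 6: (-29.6,-25.6) -> (-23.1,-25.6), length = 6.5
Total = 55.7

Answer: 55.7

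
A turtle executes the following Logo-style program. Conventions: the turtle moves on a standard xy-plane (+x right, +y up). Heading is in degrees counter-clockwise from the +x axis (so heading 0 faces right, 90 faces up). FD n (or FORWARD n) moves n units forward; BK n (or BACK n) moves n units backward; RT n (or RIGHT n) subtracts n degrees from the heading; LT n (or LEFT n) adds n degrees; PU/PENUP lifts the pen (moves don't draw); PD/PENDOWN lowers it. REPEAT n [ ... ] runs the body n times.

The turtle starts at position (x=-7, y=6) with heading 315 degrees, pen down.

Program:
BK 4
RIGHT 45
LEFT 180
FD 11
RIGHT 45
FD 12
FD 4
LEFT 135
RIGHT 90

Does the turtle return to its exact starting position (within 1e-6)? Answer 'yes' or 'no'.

Executing turtle program step by step:
Start: pos=(-7,6), heading=315, pen down
BK 4: (-7,6) -> (-9.828,8.828) [heading=315, draw]
RT 45: heading 315 -> 270
LT 180: heading 270 -> 90
FD 11: (-9.828,8.828) -> (-9.828,19.828) [heading=90, draw]
RT 45: heading 90 -> 45
FD 12: (-9.828,19.828) -> (-1.343,28.314) [heading=45, draw]
FD 4: (-1.343,28.314) -> (1.485,31.142) [heading=45, draw]
LT 135: heading 45 -> 180
RT 90: heading 180 -> 90
Final: pos=(1.485,31.142), heading=90, 4 segment(s) drawn

Start position: (-7, 6)
Final position: (1.485, 31.142)
Distance = 26.535; >= 1e-6 -> NOT closed

Answer: no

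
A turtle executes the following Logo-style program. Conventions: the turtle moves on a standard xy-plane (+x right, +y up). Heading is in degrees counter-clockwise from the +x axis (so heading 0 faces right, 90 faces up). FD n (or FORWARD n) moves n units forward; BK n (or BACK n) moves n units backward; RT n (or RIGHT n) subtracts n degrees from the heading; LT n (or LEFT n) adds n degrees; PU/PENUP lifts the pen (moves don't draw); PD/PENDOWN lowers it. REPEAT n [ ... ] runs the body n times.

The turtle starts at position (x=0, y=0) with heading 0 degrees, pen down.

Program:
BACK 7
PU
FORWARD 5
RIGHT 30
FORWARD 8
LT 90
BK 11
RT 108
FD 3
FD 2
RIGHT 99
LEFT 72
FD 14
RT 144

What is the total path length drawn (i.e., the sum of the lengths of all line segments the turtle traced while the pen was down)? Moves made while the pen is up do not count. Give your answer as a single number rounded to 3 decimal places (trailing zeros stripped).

Executing turtle program step by step:
Start: pos=(0,0), heading=0, pen down
BK 7: (0,0) -> (-7,0) [heading=0, draw]
PU: pen up
FD 5: (-7,0) -> (-2,0) [heading=0, move]
RT 30: heading 0 -> 330
FD 8: (-2,0) -> (4.928,-4) [heading=330, move]
LT 90: heading 330 -> 60
BK 11: (4.928,-4) -> (-0.572,-13.526) [heading=60, move]
RT 108: heading 60 -> 312
FD 3: (-0.572,-13.526) -> (1.436,-15.756) [heading=312, move]
FD 2: (1.436,-15.756) -> (2.774,-17.242) [heading=312, move]
RT 99: heading 312 -> 213
LT 72: heading 213 -> 285
FD 14: (2.774,-17.242) -> (6.397,-30.765) [heading=285, move]
RT 144: heading 285 -> 141
Final: pos=(6.397,-30.765), heading=141, 1 segment(s) drawn

Segment lengths:
  seg 1: (0,0) -> (-7,0), length = 7
Total = 7

Answer: 7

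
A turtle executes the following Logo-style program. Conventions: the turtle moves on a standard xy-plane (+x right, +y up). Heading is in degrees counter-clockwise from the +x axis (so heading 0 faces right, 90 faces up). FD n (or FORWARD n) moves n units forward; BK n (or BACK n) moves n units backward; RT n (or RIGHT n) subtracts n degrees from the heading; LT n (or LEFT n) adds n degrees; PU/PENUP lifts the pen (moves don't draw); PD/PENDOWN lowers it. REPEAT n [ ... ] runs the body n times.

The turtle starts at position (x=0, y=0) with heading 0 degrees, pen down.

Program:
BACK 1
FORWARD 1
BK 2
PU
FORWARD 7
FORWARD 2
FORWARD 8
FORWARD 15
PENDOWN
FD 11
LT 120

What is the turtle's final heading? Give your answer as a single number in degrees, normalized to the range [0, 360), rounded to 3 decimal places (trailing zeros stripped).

Answer: 120

Derivation:
Executing turtle program step by step:
Start: pos=(0,0), heading=0, pen down
BK 1: (0,0) -> (-1,0) [heading=0, draw]
FD 1: (-1,0) -> (0,0) [heading=0, draw]
BK 2: (0,0) -> (-2,0) [heading=0, draw]
PU: pen up
FD 7: (-2,0) -> (5,0) [heading=0, move]
FD 2: (5,0) -> (7,0) [heading=0, move]
FD 8: (7,0) -> (15,0) [heading=0, move]
FD 15: (15,0) -> (30,0) [heading=0, move]
PD: pen down
FD 11: (30,0) -> (41,0) [heading=0, draw]
LT 120: heading 0 -> 120
Final: pos=(41,0), heading=120, 4 segment(s) drawn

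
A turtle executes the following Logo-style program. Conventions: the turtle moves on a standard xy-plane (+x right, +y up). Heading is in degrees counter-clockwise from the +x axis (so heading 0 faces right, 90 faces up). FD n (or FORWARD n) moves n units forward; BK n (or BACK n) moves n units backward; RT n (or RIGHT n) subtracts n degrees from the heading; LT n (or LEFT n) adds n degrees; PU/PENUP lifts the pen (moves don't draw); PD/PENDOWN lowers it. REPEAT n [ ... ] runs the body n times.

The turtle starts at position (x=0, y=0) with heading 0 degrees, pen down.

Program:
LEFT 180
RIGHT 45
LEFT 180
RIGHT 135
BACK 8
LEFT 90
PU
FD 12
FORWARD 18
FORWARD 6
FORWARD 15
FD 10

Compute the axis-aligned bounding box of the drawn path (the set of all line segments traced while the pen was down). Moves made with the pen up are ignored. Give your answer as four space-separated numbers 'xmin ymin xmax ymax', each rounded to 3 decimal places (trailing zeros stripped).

Executing turtle program step by step:
Start: pos=(0,0), heading=0, pen down
LT 180: heading 0 -> 180
RT 45: heading 180 -> 135
LT 180: heading 135 -> 315
RT 135: heading 315 -> 180
BK 8: (0,0) -> (8,0) [heading=180, draw]
LT 90: heading 180 -> 270
PU: pen up
FD 12: (8,0) -> (8,-12) [heading=270, move]
FD 18: (8,-12) -> (8,-30) [heading=270, move]
FD 6: (8,-30) -> (8,-36) [heading=270, move]
FD 15: (8,-36) -> (8,-51) [heading=270, move]
FD 10: (8,-51) -> (8,-61) [heading=270, move]
Final: pos=(8,-61), heading=270, 1 segment(s) drawn

Segment endpoints: x in {0, 8}, y in {0, 0}
xmin=0, ymin=0, xmax=8, ymax=0

Answer: 0 0 8 0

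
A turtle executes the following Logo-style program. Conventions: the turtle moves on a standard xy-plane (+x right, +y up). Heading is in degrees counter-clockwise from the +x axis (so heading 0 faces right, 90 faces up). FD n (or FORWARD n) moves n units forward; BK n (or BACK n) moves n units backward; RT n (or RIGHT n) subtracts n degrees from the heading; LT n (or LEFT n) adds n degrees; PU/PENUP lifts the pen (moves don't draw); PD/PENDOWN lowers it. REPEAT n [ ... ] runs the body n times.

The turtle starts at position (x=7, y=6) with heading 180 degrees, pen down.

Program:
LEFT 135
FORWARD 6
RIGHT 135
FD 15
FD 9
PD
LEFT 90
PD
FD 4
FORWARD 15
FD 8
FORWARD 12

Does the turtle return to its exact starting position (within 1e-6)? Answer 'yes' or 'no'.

Executing turtle program step by step:
Start: pos=(7,6), heading=180, pen down
LT 135: heading 180 -> 315
FD 6: (7,6) -> (11.243,1.757) [heading=315, draw]
RT 135: heading 315 -> 180
FD 15: (11.243,1.757) -> (-3.757,1.757) [heading=180, draw]
FD 9: (-3.757,1.757) -> (-12.757,1.757) [heading=180, draw]
PD: pen down
LT 90: heading 180 -> 270
PD: pen down
FD 4: (-12.757,1.757) -> (-12.757,-2.243) [heading=270, draw]
FD 15: (-12.757,-2.243) -> (-12.757,-17.243) [heading=270, draw]
FD 8: (-12.757,-17.243) -> (-12.757,-25.243) [heading=270, draw]
FD 12: (-12.757,-25.243) -> (-12.757,-37.243) [heading=270, draw]
Final: pos=(-12.757,-37.243), heading=270, 7 segment(s) drawn

Start position: (7, 6)
Final position: (-12.757, -37.243)
Distance = 47.542; >= 1e-6 -> NOT closed

Answer: no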